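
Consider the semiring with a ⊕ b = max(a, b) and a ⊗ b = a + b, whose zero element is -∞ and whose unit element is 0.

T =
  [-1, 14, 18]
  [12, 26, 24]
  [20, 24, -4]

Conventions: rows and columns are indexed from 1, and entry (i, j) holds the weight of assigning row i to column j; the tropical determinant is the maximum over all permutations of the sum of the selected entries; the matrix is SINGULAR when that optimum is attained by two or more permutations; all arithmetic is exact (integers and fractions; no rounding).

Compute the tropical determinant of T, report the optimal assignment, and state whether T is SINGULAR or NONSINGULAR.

σ = (1, 2, 3): (-1) + 26 + (-4) = 21
σ = (1, 3, 2): (-1) + 24 + 24 = 47
σ = (2, 1, 3): 14 + 12 + (-4) = 22
σ = (2, 3, 1): 14 + 24 + 20 = 58
σ = (3, 1, 2): 18 + 12 + 24 = 54
σ = (3, 2, 1): 18 + 26 + 20 = 64
Optimal value attained by: σ = (3, 2, 1).
Answer: det⊕(T) = 64; verdict: NONSINGULAR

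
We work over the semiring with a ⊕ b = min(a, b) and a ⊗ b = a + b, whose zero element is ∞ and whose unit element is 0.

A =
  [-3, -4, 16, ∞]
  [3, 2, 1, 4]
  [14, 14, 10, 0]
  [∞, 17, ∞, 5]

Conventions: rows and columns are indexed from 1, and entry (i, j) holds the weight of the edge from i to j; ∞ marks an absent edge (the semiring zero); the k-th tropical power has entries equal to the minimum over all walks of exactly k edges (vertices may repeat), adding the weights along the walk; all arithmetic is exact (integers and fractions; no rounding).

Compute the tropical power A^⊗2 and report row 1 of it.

A^⊗2:
  [-6, -7, -3, 0]
  [0, -1, 3, 1]
  [11, 10, 15, 5]
  [20, 19, 18, 10]
Answer: row 1 of A^⊗2 = [-6, -7, -3, 0]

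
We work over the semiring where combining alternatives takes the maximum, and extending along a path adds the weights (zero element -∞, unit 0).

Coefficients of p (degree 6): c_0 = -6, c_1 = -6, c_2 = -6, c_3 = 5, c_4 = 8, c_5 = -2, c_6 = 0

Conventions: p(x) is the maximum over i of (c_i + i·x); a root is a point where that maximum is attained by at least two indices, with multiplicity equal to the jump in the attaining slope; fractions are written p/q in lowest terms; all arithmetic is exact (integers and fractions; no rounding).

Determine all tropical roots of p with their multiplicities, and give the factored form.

hull edge (i=0, c=-6) to (i=3, c=5): slope 11/3, span 3
hull edge (i=3, c=5) to (i=4, c=8): slope 3, span 1
hull edge (i=4, c=8) to (i=6, c=0): slope -4, span 2
Factored form: p(x) = 0 ⊗ (x ⊕ (-11/3)) ⊗ (x ⊕ (-11/3)) ⊗ (x ⊕ (-11/3)) ⊗ (x ⊕ (-3)) ⊗ (x ⊕ 4) ⊗ (x ⊕ 4)
Answer: roots = -11/3 (mult 3), -3 (mult 1), 4 (mult 2)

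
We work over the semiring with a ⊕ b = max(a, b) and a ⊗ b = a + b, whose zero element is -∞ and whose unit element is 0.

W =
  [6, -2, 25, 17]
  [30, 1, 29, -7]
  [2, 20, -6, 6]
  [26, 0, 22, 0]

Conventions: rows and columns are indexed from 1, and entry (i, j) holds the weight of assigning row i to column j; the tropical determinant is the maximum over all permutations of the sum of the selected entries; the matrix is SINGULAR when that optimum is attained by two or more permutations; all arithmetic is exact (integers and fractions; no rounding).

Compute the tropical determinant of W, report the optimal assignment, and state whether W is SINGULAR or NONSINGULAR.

σ = (1, 2, 3, 4): 6 + 1 + (-6) + 0 = 1
σ = (1, 2, 4, 3): 6 + 1 + 6 + 22 = 35
σ = (1, 3, 2, 4): 6 + 29 + 20 + 0 = 55
σ = (1, 3, 4, 2): 6 + 29 + 6 + 0 = 41
σ = (1, 4, 2, 3): 6 + (-7) + 20 + 22 = 41
σ = (1, 4, 3, 2): 6 + (-7) + (-6) + 0 = -7
σ = (2, 1, 3, 4): (-2) + 30 + (-6) + 0 = 22
σ = (2, 1, 4, 3): (-2) + 30 + 6 + 22 = 56
σ = (2, 3, 1, 4): (-2) + 29 + 2 + 0 = 29
σ = (2, 3, 4, 1): (-2) + 29 + 6 + 26 = 59
σ = (2, 4, 1, 3): (-2) + (-7) + 2 + 22 = 15
σ = (2, 4, 3, 1): (-2) + (-7) + (-6) + 26 = 11
σ = (3, 1, 2, 4): 25 + 30 + 20 + 0 = 75
σ = (3, 1, 4, 2): 25 + 30 + 6 + 0 = 61
σ = (3, 2, 1, 4): 25 + 1 + 2 + 0 = 28
σ = (3, 2, 4, 1): 25 + 1 + 6 + 26 = 58
σ = (3, 4, 1, 2): 25 + (-7) + 2 + 0 = 20
σ = (3, 4, 2, 1): 25 + (-7) + 20 + 26 = 64
σ = (4, 1, 2, 3): 17 + 30 + 20 + 22 = 89
σ = (4, 1, 3, 2): 17 + 30 + (-6) + 0 = 41
σ = (4, 2, 1, 3): 17 + 1 + 2 + 22 = 42
σ = (4, 2, 3, 1): 17 + 1 + (-6) + 26 = 38
σ = (4, 3, 1, 2): 17 + 29 + 2 + 0 = 48
σ = (4, 3, 2, 1): 17 + 29 + 20 + 26 = 92
Optimal value attained by: σ = (4, 3, 2, 1).
Answer: det⊕(W) = 92; verdict: NONSINGULAR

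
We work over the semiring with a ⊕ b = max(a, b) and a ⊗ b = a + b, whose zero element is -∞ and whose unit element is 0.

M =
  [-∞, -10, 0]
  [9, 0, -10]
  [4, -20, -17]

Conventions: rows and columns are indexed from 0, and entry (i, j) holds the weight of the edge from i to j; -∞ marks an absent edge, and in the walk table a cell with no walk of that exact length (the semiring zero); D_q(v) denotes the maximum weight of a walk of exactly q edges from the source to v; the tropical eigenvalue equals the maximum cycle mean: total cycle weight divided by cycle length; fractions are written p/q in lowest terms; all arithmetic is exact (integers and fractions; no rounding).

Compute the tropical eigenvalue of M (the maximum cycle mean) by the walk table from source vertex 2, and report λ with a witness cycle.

q=0: [-∞, -∞, 0]
q=1: [4, -20, -17]
q=2: [-11, -6, 4]
q=3: [8, -6, -11]
Optimal cycle mean attained by: cycle 0->2->0, total 0 + 4, length 2.
Answer: λ = 2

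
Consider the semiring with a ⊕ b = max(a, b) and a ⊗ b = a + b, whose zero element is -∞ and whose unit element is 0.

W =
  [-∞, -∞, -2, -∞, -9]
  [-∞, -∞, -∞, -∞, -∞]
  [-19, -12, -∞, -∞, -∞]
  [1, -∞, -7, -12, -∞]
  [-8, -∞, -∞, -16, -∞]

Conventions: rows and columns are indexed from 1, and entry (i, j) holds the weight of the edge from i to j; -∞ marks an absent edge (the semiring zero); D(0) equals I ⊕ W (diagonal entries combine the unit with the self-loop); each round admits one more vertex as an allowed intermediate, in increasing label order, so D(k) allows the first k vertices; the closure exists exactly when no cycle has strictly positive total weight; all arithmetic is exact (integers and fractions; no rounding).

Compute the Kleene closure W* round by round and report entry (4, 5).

D(0):
  [0, -∞, -2, -∞, -9]
  [-∞, 0, -∞, -∞, -∞]
  [-19, -12, 0, -∞, -∞]
  [1, -∞, -7, 0, -∞]
  [-8, -∞, -∞, -16, 0]
D(1):
  [0, -∞, -2, -∞, -9]
  [-∞, 0, -∞, -∞, -∞]
  [-19, -12, 0, -∞, -28]
  [1, -∞, -1, 0, -8]
  [-8, -∞, -10, -16, 0]
D(2):
  [0, -∞, -2, -∞, -9]
  [-∞, 0, -∞, -∞, -∞]
  [-19, -12, 0, -∞, -28]
  [1, -∞, -1, 0, -8]
  [-8, -∞, -10, -16, 0]
D(3):
  [0, -14, -2, -∞, -9]
  [-∞, 0, -∞, -∞, -∞]
  [-19, -12, 0, -∞, -28]
  [1, -13, -1, 0, -8]
  [-8, -22, -10, -16, 0]
D(4):
  [0, -14, -2, -∞, -9]
  [-∞, 0, -∞, -∞, -∞]
  [-19, -12, 0, -∞, -28]
  [1, -13, -1, 0, -8]
  [-8, -22, -10, -16, 0]
D(5):
  [0, -14, -2, -25, -9]
  [-∞, 0, -∞, -∞, -∞]
  [-19, -12, 0, -44, -28]
  [1, -13, -1, 0, -8]
  [-8, -22, -10, -16, 0]
Answer: W*[4][5] = -8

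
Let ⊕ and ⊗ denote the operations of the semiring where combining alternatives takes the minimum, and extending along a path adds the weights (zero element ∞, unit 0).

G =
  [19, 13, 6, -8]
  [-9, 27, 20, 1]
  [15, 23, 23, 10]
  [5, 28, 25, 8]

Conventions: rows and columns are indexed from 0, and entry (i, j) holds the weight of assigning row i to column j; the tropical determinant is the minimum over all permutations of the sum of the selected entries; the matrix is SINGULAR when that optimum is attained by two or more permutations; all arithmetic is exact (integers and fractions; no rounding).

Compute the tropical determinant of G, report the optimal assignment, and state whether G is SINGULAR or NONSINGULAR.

σ = (0, 1, 2, 3): 19 + 27 + 23 + 8 = 77
σ = (0, 1, 3, 2): 19 + 27 + 10 + 25 = 81
σ = (0, 2, 1, 3): 19 + 20 + 23 + 8 = 70
σ = (0, 2, 3, 1): 19 + 20 + 10 + 28 = 77
σ = (0, 3, 1, 2): 19 + 1 + 23 + 25 = 68
σ = (0, 3, 2, 1): 19 + 1 + 23 + 28 = 71
σ = (1, 0, 2, 3): 13 + (-9) + 23 + 8 = 35
σ = (1, 0, 3, 2): 13 + (-9) + 10 + 25 = 39
σ = (1, 2, 0, 3): 13 + 20 + 15 + 8 = 56
σ = (1, 2, 3, 0): 13 + 20 + 10 + 5 = 48
σ = (1, 3, 0, 2): 13 + 1 + 15 + 25 = 54
σ = (1, 3, 2, 0): 13 + 1 + 23 + 5 = 42
σ = (2, 0, 1, 3): 6 + (-9) + 23 + 8 = 28
σ = (2, 0, 3, 1): 6 + (-9) + 10 + 28 = 35
σ = (2, 1, 0, 3): 6 + 27 + 15 + 8 = 56
σ = (2, 1, 3, 0): 6 + 27 + 10 + 5 = 48
σ = (2, 3, 0, 1): 6 + 1 + 15 + 28 = 50
σ = (2, 3, 1, 0): 6 + 1 + 23 + 5 = 35
σ = (3, 0, 1, 2): (-8) + (-9) + 23 + 25 = 31
σ = (3, 0, 2, 1): (-8) + (-9) + 23 + 28 = 34
σ = (3, 1, 0, 2): (-8) + 27 + 15 + 25 = 59
σ = (3, 1, 2, 0): (-8) + 27 + 23 + 5 = 47
σ = (3, 2, 0, 1): (-8) + 20 + 15 + 28 = 55
σ = (3, 2, 1, 0): (-8) + 20 + 23 + 5 = 40
Optimal value attained by: σ = (2, 0, 1, 3).
Answer: det⊕(G) = 28; verdict: NONSINGULAR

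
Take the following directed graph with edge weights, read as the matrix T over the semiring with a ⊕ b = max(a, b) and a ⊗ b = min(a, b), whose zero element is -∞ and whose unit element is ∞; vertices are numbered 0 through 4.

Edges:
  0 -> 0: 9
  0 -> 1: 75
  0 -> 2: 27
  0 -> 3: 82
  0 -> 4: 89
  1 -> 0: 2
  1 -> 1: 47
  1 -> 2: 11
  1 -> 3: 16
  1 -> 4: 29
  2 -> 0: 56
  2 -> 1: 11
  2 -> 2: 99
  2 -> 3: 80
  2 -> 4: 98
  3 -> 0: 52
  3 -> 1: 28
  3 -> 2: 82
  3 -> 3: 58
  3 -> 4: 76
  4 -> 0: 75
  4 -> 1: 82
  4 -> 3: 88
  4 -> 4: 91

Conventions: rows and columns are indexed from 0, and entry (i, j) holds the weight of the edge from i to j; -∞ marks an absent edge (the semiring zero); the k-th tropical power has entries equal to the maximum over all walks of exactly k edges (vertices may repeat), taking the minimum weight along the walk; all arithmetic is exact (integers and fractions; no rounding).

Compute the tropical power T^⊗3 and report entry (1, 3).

T^⊗2:
  [75, 82, 82, 88, 89]
  [29, 47, 16, 29, 29]
  [75, 82, 99, 88, 98]
  [75, 76, 82, 80, 82]
  [75, 82, 82, 88, 91]
T^⊗3:
  [75, 82, 82, 88, 89]
  [29, 47, 29, 29, 29]
  [75, 82, 99, 88, 98]
  [75, 82, 82, 82, 82]
  [75, 82, 82, 88, 91]
Key observation: the optimum is the walk 1->1->4->3, with weight 47 min 29 min 88 = 29.
Optimal value attained by: walk 1->1->4->3.
Answer: (T^⊗3)[1][3] = 29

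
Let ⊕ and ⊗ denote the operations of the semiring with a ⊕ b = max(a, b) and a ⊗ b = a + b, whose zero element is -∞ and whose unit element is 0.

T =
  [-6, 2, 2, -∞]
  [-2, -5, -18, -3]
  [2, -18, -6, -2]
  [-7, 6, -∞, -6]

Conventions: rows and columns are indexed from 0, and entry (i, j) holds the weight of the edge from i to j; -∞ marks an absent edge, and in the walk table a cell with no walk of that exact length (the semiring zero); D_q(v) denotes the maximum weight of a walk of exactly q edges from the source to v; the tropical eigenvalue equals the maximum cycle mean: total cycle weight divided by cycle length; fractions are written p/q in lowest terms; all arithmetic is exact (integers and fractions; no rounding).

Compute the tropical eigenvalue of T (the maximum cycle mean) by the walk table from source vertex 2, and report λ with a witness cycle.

q=0: [-∞, -∞, 0, -∞]
q=1: [2, -18, -6, -2]
q=2: [-4, 4, 4, -8]
q=3: [6, -1, -2, 2]
q=4: [0, 8, 8, -4]
Optimal cycle mean attained by: cycle 0->2->0, total 2 + 2, length 2.
Answer: λ = 2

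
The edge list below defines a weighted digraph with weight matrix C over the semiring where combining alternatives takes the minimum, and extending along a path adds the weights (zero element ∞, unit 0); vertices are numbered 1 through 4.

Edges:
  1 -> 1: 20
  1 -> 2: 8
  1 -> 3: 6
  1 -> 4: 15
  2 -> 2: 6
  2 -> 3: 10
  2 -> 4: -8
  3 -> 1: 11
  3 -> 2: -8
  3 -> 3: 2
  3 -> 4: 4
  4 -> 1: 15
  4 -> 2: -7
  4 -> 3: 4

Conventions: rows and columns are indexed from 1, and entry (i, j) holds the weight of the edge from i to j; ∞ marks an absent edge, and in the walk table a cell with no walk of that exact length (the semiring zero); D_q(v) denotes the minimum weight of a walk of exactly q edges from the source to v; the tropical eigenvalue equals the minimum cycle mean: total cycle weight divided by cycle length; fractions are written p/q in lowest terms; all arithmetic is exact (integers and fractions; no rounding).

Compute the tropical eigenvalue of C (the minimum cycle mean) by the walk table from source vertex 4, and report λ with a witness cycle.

q=0: [∞, ∞, ∞, 0]
q=1: [15, -7, 4, ∞]
q=2: [15, -4, 3, -15]
q=3: [0, -22, -11, -12]
q=4: [0, -19, -12, -30]
Optimal cycle mean attained by: cycle 2->4->2, total (-8) + (-7), length 2.
Answer: λ = -15/2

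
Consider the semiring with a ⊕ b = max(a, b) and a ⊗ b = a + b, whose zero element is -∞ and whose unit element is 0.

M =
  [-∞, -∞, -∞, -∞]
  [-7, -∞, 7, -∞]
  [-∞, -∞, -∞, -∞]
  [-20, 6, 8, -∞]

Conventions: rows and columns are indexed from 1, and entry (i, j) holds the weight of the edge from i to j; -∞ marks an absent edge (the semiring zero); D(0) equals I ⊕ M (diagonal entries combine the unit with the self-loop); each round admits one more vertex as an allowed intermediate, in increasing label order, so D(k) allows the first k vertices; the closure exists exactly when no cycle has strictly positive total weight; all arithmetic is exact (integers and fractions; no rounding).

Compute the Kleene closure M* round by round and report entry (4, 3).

D(0):
  [0, -∞, -∞, -∞]
  [-7, 0, 7, -∞]
  [-∞, -∞, 0, -∞]
  [-20, 6, 8, 0]
D(1):
  [0, -∞, -∞, -∞]
  [-7, 0, 7, -∞]
  [-∞, -∞, 0, -∞]
  [-20, 6, 8, 0]
D(2):
  [0, -∞, -∞, -∞]
  [-7, 0, 7, -∞]
  [-∞, -∞, 0, -∞]
  [-1, 6, 13, 0]
D(3):
  [0, -∞, -∞, -∞]
  [-7, 0, 7, -∞]
  [-∞, -∞, 0, -∞]
  [-1, 6, 13, 0]
D(4):
  [0, -∞, -∞, -∞]
  [-7, 0, 7, -∞]
  [-∞, -∞, 0, -∞]
  [-1, 6, 13, 0]
Answer: M*[4][3] = 13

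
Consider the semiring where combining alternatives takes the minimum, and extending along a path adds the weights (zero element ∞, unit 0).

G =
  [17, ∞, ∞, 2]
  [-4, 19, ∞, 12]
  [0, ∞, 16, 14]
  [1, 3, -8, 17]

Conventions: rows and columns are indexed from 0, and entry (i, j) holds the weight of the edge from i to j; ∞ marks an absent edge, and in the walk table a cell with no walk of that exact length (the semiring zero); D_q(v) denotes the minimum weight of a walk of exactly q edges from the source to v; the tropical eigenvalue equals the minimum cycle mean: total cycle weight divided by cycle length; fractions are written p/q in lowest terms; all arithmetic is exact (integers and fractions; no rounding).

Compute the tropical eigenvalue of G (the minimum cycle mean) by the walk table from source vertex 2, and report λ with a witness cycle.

q=0: [∞, ∞, 0, ∞]
q=1: [0, ∞, 16, 14]
q=2: [15, 17, 6, 2]
q=3: [3, 5, -6, 17]
q=4: [-6, 20, 9, 5]
Optimal cycle mean attained by: cycle 0->3->2->0, total 2 + (-8) + 0, length 3.
Answer: λ = -2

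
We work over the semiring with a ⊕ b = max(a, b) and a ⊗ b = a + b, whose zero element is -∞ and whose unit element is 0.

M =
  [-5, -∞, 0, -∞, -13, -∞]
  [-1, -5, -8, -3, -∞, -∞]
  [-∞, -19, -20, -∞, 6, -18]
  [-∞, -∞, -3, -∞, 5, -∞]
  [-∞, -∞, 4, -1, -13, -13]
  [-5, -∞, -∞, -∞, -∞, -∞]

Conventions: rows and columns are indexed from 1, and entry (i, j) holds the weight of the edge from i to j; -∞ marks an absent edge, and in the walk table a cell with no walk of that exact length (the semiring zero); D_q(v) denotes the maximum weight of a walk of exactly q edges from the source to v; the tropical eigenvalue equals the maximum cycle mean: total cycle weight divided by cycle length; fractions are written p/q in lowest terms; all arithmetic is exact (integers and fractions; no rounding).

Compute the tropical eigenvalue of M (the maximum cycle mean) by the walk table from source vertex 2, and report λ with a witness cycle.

q=0: [-∞, 0, -∞, -∞, -∞, -∞]
q=1: [-1, -5, -8, -3, -∞, -∞]
q=2: [-6, -10, -1, -8, 2, -26]
q=3: [-11, -15, 6, 1, 5, -11]
q=4: [-16, -13, 9, 4, 12, -8]
q=5: [-13, -10, 16, 11, 15, -1]
q=6: [-6, -3, 19, 14, 22, 2]
Optimal cycle mean attained by: cycle 3->5->3, total 6 + 4, length 2.
Answer: λ = 5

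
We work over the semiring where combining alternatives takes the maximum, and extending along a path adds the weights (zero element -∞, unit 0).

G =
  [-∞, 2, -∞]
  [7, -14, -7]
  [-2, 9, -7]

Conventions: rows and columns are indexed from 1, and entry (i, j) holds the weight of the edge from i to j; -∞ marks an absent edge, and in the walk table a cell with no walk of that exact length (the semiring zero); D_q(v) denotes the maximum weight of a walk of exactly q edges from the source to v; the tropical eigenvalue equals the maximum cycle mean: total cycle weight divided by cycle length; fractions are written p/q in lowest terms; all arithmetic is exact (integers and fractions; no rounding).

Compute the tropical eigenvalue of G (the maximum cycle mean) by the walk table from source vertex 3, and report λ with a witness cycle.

q=0: [-∞, -∞, 0]
q=1: [-2, 9, -7]
q=2: [16, 2, 2]
q=3: [9, 18, -5]
Optimal cycle mean attained by: cycle 1->2->1, total 2 + 7, length 2.
Answer: λ = 9/2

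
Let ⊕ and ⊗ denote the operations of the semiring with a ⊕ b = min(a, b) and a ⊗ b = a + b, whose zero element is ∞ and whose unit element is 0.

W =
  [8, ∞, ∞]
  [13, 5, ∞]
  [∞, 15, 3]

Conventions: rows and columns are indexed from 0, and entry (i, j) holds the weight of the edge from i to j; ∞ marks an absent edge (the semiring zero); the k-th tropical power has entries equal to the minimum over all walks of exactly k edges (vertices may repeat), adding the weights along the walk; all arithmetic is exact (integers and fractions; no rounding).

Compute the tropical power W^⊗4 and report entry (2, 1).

W^⊗2:
  [16, ∞, ∞]
  [18, 10, ∞]
  [28, 18, 6]
W^⊗3:
  [24, ∞, ∞]
  [23, 15, ∞]
  [31, 21, 9]
W^⊗4:
  [32, ∞, ∞]
  [28, 20, ∞]
  [34, 24, 12]
Key observation: the optimum is the walk 2->2->2->2->1, with weight 3 + 3 + 3 + 15 = 24.
Optimal value attained by: walk 2->2->2->2->1.
Answer: (W^⊗4)[2][1] = 24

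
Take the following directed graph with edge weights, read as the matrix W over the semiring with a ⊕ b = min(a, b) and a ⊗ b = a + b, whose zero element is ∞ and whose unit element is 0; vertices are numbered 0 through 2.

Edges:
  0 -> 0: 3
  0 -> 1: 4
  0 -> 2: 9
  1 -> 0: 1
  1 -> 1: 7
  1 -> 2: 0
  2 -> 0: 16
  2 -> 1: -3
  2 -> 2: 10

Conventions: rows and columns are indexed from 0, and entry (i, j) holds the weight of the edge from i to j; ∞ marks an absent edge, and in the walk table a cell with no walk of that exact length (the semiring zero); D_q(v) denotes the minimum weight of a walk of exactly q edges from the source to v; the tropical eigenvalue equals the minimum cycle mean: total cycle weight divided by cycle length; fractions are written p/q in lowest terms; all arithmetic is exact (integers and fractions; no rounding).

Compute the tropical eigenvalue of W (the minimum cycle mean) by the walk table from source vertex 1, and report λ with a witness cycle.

q=0: [∞, 0, ∞]
q=1: [1, 7, 0]
q=2: [4, -3, 7]
q=3: [-2, 4, -3]
Optimal cycle mean attained by: cycle 1->2->1, total 0 + (-3), length 2.
Answer: λ = -3/2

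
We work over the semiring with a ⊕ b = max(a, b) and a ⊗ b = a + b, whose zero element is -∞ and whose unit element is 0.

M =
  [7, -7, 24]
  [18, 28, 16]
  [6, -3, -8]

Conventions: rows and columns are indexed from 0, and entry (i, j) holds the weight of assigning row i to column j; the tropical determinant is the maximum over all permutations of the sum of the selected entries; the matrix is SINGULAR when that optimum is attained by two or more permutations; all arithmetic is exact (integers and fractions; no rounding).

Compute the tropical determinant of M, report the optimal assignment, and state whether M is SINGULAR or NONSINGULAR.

σ = (0, 1, 2): 7 + 28 + (-8) = 27
σ = (0, 2, 1): 7 + 16 + (-3) = 20
σ = (1, 0, 2): (-7) + 18 + (-8) = 3
σ = (1, 2, 0): (-7) + 16 + 6 = 15
σ = (2, 0, 1): 24 + 18 + (-3) = 39
σ = (2, 1, 0): 24 + 28 + 6 = 58
Optimal value attained by: σ = (2, 1, 0).
Answer: det⊕(M) = 58; verdict: NONSINGULAR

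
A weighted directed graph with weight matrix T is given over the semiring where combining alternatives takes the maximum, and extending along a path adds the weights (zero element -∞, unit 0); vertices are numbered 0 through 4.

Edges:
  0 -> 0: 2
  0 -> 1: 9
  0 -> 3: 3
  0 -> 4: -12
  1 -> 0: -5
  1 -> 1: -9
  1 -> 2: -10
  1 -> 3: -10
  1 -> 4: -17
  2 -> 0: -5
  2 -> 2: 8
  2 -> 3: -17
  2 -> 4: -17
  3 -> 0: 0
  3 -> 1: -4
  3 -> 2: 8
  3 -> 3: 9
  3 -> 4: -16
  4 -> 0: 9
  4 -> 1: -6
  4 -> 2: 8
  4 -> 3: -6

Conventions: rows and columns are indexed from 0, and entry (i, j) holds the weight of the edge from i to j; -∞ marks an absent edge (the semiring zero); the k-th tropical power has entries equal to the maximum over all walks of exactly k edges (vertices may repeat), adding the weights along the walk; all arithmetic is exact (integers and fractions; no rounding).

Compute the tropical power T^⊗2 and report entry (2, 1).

T^⊗2:
  [4, 11, 11, 12, -8]
  [-3, 4, -2, -1, -17]
  [3, 4, 16, -2, -9]
  [9, 9, 17, 18, -7]
  [11, 18, 16, 12, -3]
Key observation: the optimum is the walk 2->0->1, with weight (-5) + 9 = 4.
Optimal value attained by: walk 2->0->1.
Answer: (T^⊗2)[2][1] = 4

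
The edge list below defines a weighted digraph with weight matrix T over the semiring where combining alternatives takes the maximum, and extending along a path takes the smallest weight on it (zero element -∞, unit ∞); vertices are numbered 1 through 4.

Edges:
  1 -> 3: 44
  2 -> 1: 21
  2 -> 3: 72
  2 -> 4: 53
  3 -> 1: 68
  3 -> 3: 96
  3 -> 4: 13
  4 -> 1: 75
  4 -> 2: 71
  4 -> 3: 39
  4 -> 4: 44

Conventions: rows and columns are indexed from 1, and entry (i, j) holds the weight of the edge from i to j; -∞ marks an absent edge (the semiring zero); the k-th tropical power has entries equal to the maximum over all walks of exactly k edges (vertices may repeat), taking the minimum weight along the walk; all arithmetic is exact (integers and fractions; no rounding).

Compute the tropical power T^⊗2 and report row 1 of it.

T^⊗2:
  [44, -∞, 44, 13]
  [68, 53, 72, 44]
  [68, 13, 96, 13]
  [44, 44, 71, 53]
Answer: row 1 of T^⊗2 = [44, -∞, 44, 13]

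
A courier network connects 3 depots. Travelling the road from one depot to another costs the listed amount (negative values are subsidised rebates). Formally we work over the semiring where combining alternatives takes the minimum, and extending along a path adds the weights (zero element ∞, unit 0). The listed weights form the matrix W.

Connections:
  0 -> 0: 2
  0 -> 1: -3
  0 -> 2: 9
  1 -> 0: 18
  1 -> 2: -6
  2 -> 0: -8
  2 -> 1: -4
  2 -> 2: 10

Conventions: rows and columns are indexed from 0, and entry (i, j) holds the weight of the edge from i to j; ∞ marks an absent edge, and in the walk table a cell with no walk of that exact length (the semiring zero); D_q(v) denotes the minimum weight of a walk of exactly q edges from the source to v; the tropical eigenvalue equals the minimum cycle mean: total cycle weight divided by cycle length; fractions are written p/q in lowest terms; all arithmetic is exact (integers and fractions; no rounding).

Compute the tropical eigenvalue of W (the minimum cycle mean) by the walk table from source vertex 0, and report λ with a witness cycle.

q=0: [0, ∞, ∞]
q=1: [2, -3, 9]
q=2: [1, -1, -9]
q=3: [-17, -13, -7]
Optimal cycle mean attained by: cycle 0->1->2->0, total (-3) + (-6) + (-8), length 3.
Answer: λ = -17/3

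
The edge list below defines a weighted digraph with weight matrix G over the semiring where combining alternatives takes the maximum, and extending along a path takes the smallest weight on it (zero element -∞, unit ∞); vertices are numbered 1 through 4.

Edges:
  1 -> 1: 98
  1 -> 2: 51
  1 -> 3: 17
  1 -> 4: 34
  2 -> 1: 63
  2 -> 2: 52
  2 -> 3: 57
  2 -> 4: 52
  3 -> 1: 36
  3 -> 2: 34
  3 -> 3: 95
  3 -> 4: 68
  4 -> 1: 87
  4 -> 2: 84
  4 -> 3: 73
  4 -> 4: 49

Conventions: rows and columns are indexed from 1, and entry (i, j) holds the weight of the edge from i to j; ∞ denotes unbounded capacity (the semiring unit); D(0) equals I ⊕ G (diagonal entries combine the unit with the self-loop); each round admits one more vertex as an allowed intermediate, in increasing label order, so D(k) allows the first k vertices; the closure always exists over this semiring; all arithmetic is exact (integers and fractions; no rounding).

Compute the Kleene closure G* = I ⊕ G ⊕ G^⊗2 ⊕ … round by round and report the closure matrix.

D(0):
  [∞, 51, 17, 34]
  [63, ∞, 57, 52]
  [36, 34, ∞, 68]
  [87, 84, 73, ∞]
D(1):
  [∞, 51, 17, 34]
  [63, ∞, 57, 52]
  [36, 36, ∞, 68]
  [87, 84, 73, ∞]
D(2):
  [∞, 51, 51, 51]
  [63, ∞, 57, 52]
  [36, 36, ∞, 68]
  [87, 84, 73, ∞]
D(3):
  [∞, 51, 51, 51]
  [63, ∞, 57, 57]
  [36, 36, ∞, 68]
  [87, 84, 73, ∞]
D(4):
  [∞, 51, 51, 51]
  [63, ∞, 57, 57]
  [68, 68, ∞, 68]
  [87, 84, 73, ∞]
Answer: G* = [[∞, 51, 51, 51], [63, ∞, 57, 57], [68, 68, ∞, 68], [87, 84, 73, ∞]]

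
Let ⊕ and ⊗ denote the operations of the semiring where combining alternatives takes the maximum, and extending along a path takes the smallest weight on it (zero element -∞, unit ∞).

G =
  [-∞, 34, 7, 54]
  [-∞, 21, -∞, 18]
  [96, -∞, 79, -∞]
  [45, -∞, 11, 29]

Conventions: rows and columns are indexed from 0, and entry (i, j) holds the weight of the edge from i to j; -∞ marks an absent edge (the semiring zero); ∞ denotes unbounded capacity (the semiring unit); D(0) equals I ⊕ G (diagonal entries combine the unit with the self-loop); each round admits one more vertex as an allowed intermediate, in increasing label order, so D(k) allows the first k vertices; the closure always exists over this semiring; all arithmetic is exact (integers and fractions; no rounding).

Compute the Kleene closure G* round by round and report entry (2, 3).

D(0):
  [∞, 34, 7, 54]
  [-∞, ∞, -∞, 18]
  [96, -∞, ∞, -∞]
  [45, -∞, 11, ∞]
D(1):
  [∞, 34, 7, 54]
  [-∞, ∞, -∞, 18]
  [96, 34, ∞, 54]
  [45, 34, 11, ∞]
D(2):
  [∞, 34, 7, 54]
  [-∞, ∞, -∞, 18]
  [96, 34, ∞, 54]
  [45, 34, 11, ∞]
D(3):
  [∞, 34, 7, 54]
  [-∞, ∞, -∞, 18]
  [96, 34, ∞, 54]
  [45, 34, 11, ∞]
D(4):
  [∞, 34, 11, 54]
  [18, ∞, 11, 18]
  [96, 34, ∞, 54]
  [45, 34, 11, ∞]
Answer: G*[2][3] = 54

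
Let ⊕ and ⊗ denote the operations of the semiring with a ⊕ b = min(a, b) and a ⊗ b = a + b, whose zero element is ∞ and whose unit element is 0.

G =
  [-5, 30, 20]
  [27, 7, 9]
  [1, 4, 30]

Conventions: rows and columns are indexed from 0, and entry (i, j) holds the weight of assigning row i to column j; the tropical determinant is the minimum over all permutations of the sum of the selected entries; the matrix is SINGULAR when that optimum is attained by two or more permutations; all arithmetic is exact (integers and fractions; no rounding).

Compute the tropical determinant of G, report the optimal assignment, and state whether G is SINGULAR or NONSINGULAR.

σ = (0, 1, 2): (-5) + 7 + 30 = 32
σ = (0, 2, 1): (-5) + 9 + 4 = 8
σ = (1, 0, 2): 30 + 27 + 30 = 87
σ = (1, 2, 0): 30 + 9 + 1 = 40
σ = (2, 0, 1): 20 + 27 + 4 = 51
σ = (2, 1, 0): 20 + 7 + 1 = 28
Optimal value attained by: σ = (0, 2, 1).
Answer: det⊕(G) = 8; verdict: NONSINGULAR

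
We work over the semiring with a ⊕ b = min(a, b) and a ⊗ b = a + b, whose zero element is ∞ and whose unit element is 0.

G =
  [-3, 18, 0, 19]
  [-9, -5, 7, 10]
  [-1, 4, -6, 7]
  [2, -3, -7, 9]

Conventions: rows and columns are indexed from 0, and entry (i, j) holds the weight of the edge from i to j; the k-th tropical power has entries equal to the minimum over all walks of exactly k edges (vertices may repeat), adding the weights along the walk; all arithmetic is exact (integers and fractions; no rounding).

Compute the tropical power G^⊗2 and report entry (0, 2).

G^⊗2:
  [-6, 4, -6, 7]
  [-14, -10, -9, 5]
  [-7, -2, -12, 1]
  [-12, -8, -13, 0]
Key observation: the optimum is the walk 0->2->2, with weight 0 + (-6) = -6.
Optimal value attained by: walk 0->2->2.
Answer: (G^⊗2)[0][2] = -6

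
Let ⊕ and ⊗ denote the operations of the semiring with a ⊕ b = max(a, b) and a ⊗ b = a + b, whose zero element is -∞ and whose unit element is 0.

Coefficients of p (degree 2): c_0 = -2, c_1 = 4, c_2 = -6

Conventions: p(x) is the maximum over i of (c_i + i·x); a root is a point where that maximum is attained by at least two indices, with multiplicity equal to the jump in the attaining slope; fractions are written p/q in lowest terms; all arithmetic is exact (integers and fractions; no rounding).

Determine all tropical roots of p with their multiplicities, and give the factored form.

hull edge (i=0, c=-2) to (i=1, c=4): slope 6, span 1
hull edge (i=1, c=4) to (i=2, c=-6): slope -10, span 1
Factored form: p(x) = -6 ⊗ (x ⊕ (-6)) ⊗ (x ⊕ 10)
Answer: roots = -6 (mult 1), 10 (mult 1)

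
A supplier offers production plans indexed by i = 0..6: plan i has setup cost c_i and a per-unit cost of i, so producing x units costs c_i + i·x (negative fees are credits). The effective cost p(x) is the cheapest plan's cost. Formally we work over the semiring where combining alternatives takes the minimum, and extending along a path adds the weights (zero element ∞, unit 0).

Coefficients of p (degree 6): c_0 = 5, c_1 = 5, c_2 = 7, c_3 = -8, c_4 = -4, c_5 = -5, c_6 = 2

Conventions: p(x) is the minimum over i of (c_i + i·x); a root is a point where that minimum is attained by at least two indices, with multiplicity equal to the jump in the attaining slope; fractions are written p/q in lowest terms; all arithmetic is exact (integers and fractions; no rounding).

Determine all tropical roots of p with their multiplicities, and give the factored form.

hull edge (i=0, c=5) to (i=3, c=-8): slope -13/3, span 3
hull edge (i=3, c=-8) to (i=5, c=-5): slope 3/2, span 2
hull edge (i=5, c=-5) to (i=6, c=2): slope 7, span 1
Factored form: p(x) = 2 ⊗ (x ⊕ (-7)) ⊗ (x ⊕ (-3/2)) ⊗ (x ⊕ (-3/2)) ⊗ (x ⊕ 13/3) ⊗ (x ⊕ 13/3) ⊗ (x ⊕ 13/3)
Answer: roots = -7 (mult 1), -3/2 (mult 2), 13/3 (mult 3)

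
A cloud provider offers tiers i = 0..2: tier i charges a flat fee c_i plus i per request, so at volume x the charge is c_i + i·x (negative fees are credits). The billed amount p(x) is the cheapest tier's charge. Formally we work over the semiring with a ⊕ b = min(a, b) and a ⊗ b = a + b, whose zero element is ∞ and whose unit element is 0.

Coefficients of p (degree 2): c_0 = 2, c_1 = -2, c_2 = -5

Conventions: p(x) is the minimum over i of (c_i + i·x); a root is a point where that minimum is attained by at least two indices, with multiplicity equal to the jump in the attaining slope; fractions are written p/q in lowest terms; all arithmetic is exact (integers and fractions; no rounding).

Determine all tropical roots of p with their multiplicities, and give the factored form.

hull edge (i=0, c=2) to (i=1, c=-2): slope -4, span 1
hull edge (i=1, c=-2) to (i=2, c=-5): slope -3, span 1
Factored form: p(x) = -5 ⊗ (x ⊕ 3) ⊗ (x ⊕ 4)
Answer: roots = 3 (mult 1), 4 (mult 1)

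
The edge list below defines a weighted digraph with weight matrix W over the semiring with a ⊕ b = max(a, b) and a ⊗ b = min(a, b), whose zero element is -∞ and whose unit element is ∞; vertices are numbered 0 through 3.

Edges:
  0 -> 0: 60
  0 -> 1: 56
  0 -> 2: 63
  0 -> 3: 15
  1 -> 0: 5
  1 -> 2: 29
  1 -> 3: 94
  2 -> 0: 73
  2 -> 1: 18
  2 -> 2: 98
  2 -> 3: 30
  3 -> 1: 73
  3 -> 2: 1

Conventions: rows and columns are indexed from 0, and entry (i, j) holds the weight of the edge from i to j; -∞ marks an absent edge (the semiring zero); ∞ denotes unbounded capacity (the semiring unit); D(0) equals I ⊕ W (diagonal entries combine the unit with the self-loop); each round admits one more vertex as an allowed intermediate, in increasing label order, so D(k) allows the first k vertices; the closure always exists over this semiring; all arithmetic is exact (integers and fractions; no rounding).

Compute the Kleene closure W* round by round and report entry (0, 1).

D(0):
  [∞, 56, 63, 15]
  [5, ∞, 29, 94]
  [73, 18, ∞, 30]
  [-∞, 73, 1, ∞]
D(1):
  [∞, 56, 63, 15]
  [5, ∞, 29, 94]
  [73, 56, ∞, 30]
  [-∞, 73, 1, ∞]
D(2):
  [∞, 56, 63, 56]
  [5, ∞, 29, 94]
  [73, 56, ∞, 56]
  [5, 73, 29, ∞]
D(3):
  [∞, 56, 63, 56]
  [29, ∞, 29, 94]
  [73, 56, ∞, 56]
  [29, 73, 29, ∞]
D(4):
  [∞, 56, 63, 56]
  [29, ∞, 29, 94]
  [73, 56, ∞, 56]
  [29, 73, 29, ∞]
Answer: W*[0][1] = 56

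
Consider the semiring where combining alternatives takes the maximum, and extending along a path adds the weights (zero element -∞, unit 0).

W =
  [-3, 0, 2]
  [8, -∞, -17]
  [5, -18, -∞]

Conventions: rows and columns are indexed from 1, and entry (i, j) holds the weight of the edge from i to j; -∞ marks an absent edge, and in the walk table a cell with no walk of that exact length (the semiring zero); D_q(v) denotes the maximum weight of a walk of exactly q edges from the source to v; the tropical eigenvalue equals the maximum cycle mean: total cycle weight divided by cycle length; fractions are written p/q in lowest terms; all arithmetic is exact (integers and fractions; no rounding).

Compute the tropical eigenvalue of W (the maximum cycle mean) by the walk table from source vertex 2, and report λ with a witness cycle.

q=0: [-∞, 0, -∞]
q=1: [8, -∞, -17]
q=2: [5, 8, 10]
q=3: [16, 5, 7]
Optimal cycle mean attained by: cycle 1->2->1, total 0 + 8, length 2.
Answer: λ = 4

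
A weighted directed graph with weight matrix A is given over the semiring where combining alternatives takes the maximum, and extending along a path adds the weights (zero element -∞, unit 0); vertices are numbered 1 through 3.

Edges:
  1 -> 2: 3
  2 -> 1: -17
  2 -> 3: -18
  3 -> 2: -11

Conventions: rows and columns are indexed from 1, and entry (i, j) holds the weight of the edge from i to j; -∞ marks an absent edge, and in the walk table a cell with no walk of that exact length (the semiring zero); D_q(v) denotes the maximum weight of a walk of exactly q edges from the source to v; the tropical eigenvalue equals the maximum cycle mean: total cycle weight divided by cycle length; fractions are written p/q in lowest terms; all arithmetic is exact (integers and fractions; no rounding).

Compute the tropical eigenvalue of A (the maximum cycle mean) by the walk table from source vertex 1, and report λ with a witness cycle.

q=0: [0, -∞, -∞]
q=1: [-∞, 3, -∞]
q=2: [-14, -∞, -15]
q=3: [-∞, -11, -∞]
Optimal cycle mean attained by: cycle 1->2->1, total 3 + (-17), length 2.
Answer: λ = -7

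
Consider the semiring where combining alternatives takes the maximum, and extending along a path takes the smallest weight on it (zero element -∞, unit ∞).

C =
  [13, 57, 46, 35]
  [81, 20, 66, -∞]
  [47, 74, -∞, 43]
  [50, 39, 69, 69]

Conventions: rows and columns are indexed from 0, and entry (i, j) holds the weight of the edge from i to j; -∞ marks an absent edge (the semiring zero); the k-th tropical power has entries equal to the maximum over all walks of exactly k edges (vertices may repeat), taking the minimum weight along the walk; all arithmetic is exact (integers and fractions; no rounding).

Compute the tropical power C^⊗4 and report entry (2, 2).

C^⊗2:
  [57, 46, 57, 43]
  [47, 66, 46, 43]
  [74, 47, 66, 43]
  [50, 69, 69, 69]
C^⊗3:
  [47, 57, 46, 43]
  [66, 47, 66, 43]
  [47, 66, 47, 43]
  [69, 69, 69, 69]
C^⊗4:
  [57, 47, 57, 43]
  [47, 66, 47, 43]
  [66, 47, 66, 43]
  [69, 69, 69, 69]
Key observation: the optimum is the walk 2->1->2->1->2, with weight 74 min 66 min 74 min 66 = 66.
Optimal value attained by: walk 2->1->2->1->2.
Answer: (C^⊗4)[2][2] = 66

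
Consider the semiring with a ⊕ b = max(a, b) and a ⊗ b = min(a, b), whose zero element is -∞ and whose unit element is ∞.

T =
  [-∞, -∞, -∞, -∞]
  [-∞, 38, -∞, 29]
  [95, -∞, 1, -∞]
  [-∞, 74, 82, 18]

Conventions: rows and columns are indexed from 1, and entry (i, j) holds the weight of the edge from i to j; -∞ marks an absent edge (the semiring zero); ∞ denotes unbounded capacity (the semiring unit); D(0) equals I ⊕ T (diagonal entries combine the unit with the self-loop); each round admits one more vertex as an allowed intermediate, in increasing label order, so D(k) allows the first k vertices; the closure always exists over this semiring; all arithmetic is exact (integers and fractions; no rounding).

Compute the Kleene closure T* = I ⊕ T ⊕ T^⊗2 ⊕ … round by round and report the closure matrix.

D(0):
  [∞, -∞, -∞, -∞]
  [-∞, ∞, -∞, 29]
  [95, -∞, ∞, -∞]
  [-∞, 74, 82, ∞]
D(1):
  [∞, -∞, -∞, -∞]
  [-∞, ∞, -∞, 29]
  [95, -∞, ∞, -∞]
  [-∞, 74, 82, ∞]
D(2):
  [∞, -∞, -∞, -∞]
  [-∞, ∞, -∞, 29]
  [95, -∞, ∞, -∞]
  [-∞, 74, 82, ∞]
D(3):
  [∞, -∞, -∞, -∞]
  [-∞, ∞, -∞, 29]
  [95, -∞, ∞, -∞]
  [82, 74, 82, ∞]
D(4):
  [∞, -∞, -∞, -∞]
  [29, ∞, 29, 29]
  [95, -∞, ∞, -∞]
  [82, 74, 82, ∞]
Answer: T* = [[∞, -∞, -∞, -∞], [29, ∞, 29, 29], [95, -∞, ∞, -∞], [82, 74, 82, ∞]]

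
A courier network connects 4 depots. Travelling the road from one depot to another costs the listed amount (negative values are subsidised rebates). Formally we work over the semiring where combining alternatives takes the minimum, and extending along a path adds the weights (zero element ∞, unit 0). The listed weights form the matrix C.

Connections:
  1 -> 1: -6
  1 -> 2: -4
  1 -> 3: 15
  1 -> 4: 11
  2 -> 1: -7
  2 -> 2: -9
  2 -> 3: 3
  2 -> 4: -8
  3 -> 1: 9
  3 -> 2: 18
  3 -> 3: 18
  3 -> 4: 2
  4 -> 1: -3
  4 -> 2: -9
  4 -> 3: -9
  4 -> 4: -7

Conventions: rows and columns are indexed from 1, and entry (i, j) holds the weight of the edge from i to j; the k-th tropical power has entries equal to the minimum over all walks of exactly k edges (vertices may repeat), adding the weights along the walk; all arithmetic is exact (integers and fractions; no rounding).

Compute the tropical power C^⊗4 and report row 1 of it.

C^⊗2:
  [-12, -13, -1, -12]
  [-16, -18, -17, -17]
  [-1, -7, -7, -5]
  [-16, -18, -16, -17]
C^⊗3:
  [-20, -22, -21, -21]
  [-25, -27, -26, -26]
  [-14, -16, -14, -15]
  [-25, -27, -26, -26]
C^⊗4:
  [-29, -31, -30, -30]
  [-34, -36, -35, -35]
  [-23, -25, -24, -24]
  [-34, -36, -35, -35]
Answer: row 1 of C^⊗4 = [-29, -31, -30, -30]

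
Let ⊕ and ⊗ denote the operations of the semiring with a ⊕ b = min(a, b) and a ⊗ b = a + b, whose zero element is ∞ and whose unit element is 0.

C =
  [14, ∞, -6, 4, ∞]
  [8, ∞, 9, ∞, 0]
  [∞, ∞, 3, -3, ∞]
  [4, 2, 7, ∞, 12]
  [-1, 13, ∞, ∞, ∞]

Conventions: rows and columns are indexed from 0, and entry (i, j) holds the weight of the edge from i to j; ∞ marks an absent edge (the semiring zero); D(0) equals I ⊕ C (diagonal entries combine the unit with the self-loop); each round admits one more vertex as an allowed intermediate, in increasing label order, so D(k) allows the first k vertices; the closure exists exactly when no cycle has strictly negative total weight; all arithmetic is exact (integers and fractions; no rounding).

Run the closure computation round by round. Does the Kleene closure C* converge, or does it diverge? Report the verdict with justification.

D(0):
  [0, ∞, -6, 4, ∞]
  [8, 0, 9, ∞, 0]
  [∞, ∞, 0, -3, ∞]
  [4, 2, 7, 0, 12]
  [-1, 13, ∞, ∞, 0]
D(1):
  [0, ∞, -6, 4, ∞]
  [8, 0, 2, 12, 0]
  [∞, ∞, 0, -3, ∞]
  [4, 2, -2, 0, 12]
  [-1, 13, -7, 3, 0]
D(2):
  [0, ∞, -6, 4, ∞]
  [8, 0, 2, 12, 0]
  [∞, ∞, 0, -3, ∞]
  [4, 2, -2, 0, 2]
  [-1, 13, -7, 3, 0]
Detection: at round 3, diagonal entry (3, 3) turns strictly negative.
Key observation: the cycle 3->0->2->3 has total weight 4 + (-6) + (-3), which is strictly negative.
Answer: DIVERGES — negative cycle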